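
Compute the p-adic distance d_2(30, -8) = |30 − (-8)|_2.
d_2(30, -8) = 1/2

Step 1 — x − y = 30 − (-8) = 38. Step 2 — v_2(38) = 1 (factor: 38 = (2^1 · 19); the sign does not affect v_p). Step 3 — |x − y|_2 = 2^{-1} = 1/2.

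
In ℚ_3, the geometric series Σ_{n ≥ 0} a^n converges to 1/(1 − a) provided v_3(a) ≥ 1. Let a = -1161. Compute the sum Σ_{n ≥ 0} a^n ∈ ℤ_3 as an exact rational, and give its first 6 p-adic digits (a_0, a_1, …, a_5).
Σ a^n = 1/(1 − a) = 1/1162;  first 6 digits = (1, 0, 0, 2, 0, 1)

v_3(a) = 3 ≥ 1, so the series converges in ℤ_3 to 1/(1 − a) = 1/(1 − (-1161)) = 1/1162. Expand this rational in ℤ_3: compute digits iteratively via d_i = x_i mod 3, x_{i+1} = (x_i − d_i)/3. The first 6 digits are (1, 0, 0, 2, 0, 1).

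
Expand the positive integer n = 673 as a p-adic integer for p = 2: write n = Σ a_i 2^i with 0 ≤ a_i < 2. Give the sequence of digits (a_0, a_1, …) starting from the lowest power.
(a_0, a_1, …) = (1, 0, 0, 0, 0, 1, 0, 1, 0, 1)

Repeated division by 2 gives the digits low-to-high: 673 = 1 + 1·2^5 + 1·2^7 + 1·2^9. Digit sequence: (1, 0, 0, 0, 0, 1, 0, 1, 0, 1).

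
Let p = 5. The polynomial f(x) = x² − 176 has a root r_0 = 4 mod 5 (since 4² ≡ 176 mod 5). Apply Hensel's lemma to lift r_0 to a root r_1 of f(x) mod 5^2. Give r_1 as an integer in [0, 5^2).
r_1 = 24 (mod 25)

Hensel's recurrence: r_{i+1} = r_i − f(r_i)·(f′(r_i))^{-1} mod 5^{i+2}, with f′(x) = 2x. Iterate:
  r_0 = 4 (mod 5)
  r_1 = 24 (mod 25)
Final: r_1 = 24, and one checks f(r_1) ≡ 0 mod 5^2.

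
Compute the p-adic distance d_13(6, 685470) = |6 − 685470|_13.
d_13(6, 685470) = 1/28561

Step 1 — x − y = 6 − 685470 = -685464. Step 2 — v_13(-685464) = 4 (factor: -685464 = −(13^4 · 24); the sign does not affect v_p). Step 3 — |x − y|_13 = 13^{-4} = 1/28561.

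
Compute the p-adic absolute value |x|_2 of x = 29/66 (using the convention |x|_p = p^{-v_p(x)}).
|29/66|_2 = 2

Step 1 — compute v_2(x) by factoring powers of 2 out of the numerator and denominator: v_2(29/66) = -1. Step 2 — apply |x|_p = p^{-v_p(x)} = 2^{1} = 2.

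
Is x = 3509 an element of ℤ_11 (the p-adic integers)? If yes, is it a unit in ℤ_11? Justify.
x ∈ ℤ_11 but not a unit; v_11(x) = 2 > 0

ℤ_11 = {x ∈ ℚ_11 : v_11(x) ≥ 0} and ℤ_11^× = {x ∈ ℤ_11 : v_11(x) = 0}. Here v_11(3509) = v_11(num) − v_11(den) = 2; compare against these criteria.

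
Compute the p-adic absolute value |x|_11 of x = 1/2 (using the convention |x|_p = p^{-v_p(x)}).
|1/2|_11 = 1

Step 1 — compute v_11(x) by factoring powers of 11 out of the numerator and denominator: v_11(1/2) = 0. Step 2 — apply |x|_p = p^{-v_p(x)} = 11^{0} = 1.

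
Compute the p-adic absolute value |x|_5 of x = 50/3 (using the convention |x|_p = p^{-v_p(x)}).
|50/3|_5 = 1/25

Step 1 — compute v_5(x) by factoring powers of 5 out of the numerator and denominator: v_5(50/3) = 2. Step 2 — apply |x|_p = p^{-v_p(x)} = 5^{-2} = 1/25.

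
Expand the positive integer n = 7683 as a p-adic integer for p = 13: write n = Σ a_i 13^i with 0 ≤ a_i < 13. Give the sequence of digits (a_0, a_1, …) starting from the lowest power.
(a_0, a_1, …) = (0, 6, 6, 3)

Repeated division by 13 gives the digits low-to-high: 7683 = 6·13^1 + 6·13^2 + 3·13^3. Digit sequence: (0, 6, 6, 3).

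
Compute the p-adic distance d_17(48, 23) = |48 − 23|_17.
d_17(48, 23) = 1

Step 1 — x − y = 48 − 23 = 25. Step 2 — v_17(25) = 0 (factor: 25 = (17^0 · 25); the sign does not affect v_p). Step 3 — |x − y|_17 = 17^{0} = 1.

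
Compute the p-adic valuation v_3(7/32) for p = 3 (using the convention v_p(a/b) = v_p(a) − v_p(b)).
v_3(7/32) = 0

Factor powers of 3 from the numerator and denominator of the reduced fraction: 7 = 3^0 · 7 and 32 = 3^0 · 32. Apply v_p(a/b) = v_p(a) − v_p(b): v_3(7/32) = 0 − 0 = 0.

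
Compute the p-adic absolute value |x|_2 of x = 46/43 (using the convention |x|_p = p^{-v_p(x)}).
|46/43|_2 = 1/2

Step 1 — compute v_2(x) by factoring powers of 2 out of the numerator and denominator: v_2(46/43) = 1. Step 2 — apply |x|_p = p^{-v_p(x)} = 2^{-1} = 1/2.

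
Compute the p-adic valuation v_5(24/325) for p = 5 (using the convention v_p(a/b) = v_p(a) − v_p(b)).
v_5(24/325) = -2

Factor powers of 5 from the numerator and denominator of the reduced fraction: 24 = 5^0 · 24 and 325 = 5^2 · 13. Apply v_p(a/b) = v_p(a) − v_p(b): v_5(24/325) = 0 − 2 = -2.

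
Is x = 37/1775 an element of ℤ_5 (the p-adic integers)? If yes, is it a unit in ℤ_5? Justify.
x ∉ ℤ_5 (v_5(x) = -2 < 0)

ℤ_5 = {x ∈ ℚ_5 : v_5(x) ≥ 0} and ℤ_5^× = {x ∈ ℤ_5 : v_5(x) = 0}. Here v_5(37/1775) = v_5(num) − v_5(den) = -2; compare against these criteria.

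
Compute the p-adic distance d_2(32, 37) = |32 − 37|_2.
d_2(32, 37) = 1

Step 1 — x − y = 32 − 37 = -5. Step 2 — v_2(-5) = 0 (factor: -5 = −(2^0 · 5); the sign does not affect v_p). Step 3 — |x − y|_2 = 2^{0} = 1.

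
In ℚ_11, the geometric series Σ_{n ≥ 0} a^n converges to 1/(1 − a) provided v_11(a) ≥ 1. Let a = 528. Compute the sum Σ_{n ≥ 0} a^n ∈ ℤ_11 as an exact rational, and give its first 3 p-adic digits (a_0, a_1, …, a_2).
Σ a^n = 1/(1 − a) = -1/527;  first 3 digits = (1, 4, 9)

v_11(a) = 1 ≥ 1, so the series converges in ℤ_11 to 1/(1 − a) = 1/(1 − 528) = -1/527. Expand this rational in ℤ_11: compute digits iteratively via d_i = x_i mod 11, x_{i+1} = (x_i − d_i)/11. The first 3 digits are (1, 4, 9).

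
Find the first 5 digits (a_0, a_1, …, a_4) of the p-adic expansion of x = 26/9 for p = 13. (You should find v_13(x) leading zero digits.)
(a_0, …, a_4) = (0, 6, 1, 10, 5)

v_13(26/9) = 1, so a_0 = ... = a_0 = 0. Factor out: x = 13^1 · u with u = 2/9 a unit in ℤ_13. Expand u iteratively via a_{v+i} = u_i mod 13, u_{i+1} = (u_i − a_{v+i})/13:
  u_0 = 2/9;  a_1 = 6;  u_1 = (u_0 − 6)/13 = -4/9
  u_1 = -4/9;  a_2 = 1;  u_2 = (u_1 − 1)/13 = -1/9
  u_2 = -1/9;  a_3 = 10;  u_3 = (u_2 − 10)/13 = -7/9
  u_3 = -7/9;  a_4 = 5;  u_4 = (u_3 − 5)/13 = -4/9
Digits: (0, 6, 1, 10, 5).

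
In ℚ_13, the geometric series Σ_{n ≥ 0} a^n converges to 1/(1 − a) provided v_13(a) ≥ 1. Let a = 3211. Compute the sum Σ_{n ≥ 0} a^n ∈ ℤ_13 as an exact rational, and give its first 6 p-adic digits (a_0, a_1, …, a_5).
Σ a^n = 1/(1 − a) = -1/3210;  first 6 digits = (1, 0, 6, 1, 10, 1)

v_13(a) = 2 ≥ 1, so the series converges in ℤ_13 to 1/(1 − a) = 1/(1 − 3211) = -1/3210. Expand this rational in ℤ_13: compute digits iteratively via d_i = x_i mod 13, x_{i+1} = (x_i − d_i)/13. The first 6 digits are (1, 0, 6, 1, 10, 1).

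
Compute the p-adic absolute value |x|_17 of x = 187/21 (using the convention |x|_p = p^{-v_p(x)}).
|187/21|_17 = 1/17

Step 1 — compute v_17(x) by factoring powers of 17 out of the numerator and denominator: v_17(187/21) = 1. Step 2 — apply |x|_p = p^{-v_p(x)} = 17^{-1} = 1/17.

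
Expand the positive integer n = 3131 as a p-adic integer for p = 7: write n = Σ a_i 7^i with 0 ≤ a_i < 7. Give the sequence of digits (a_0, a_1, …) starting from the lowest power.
(a_0, a_1, …) = (2, 6, 0, 2, 1)

Repeated division by 7 gives the digits low-to-high: 3131 = 2 + 6·7^1 + 2·7^3 + 1·7^4. Digit sequence: (2, 6, 0, 2, 1).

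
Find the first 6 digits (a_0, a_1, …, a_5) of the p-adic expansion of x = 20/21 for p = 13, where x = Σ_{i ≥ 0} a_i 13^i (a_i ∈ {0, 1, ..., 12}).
(a_0, …, a_5) = (9, 0, 8, 0, 8, 0)

v_13(20/21) = 0 (numerator and denominator both coprime to 13), so x ∈ ℤ_13^×. Compute digits iteratively via a_i = x_i mod 13, x_{i+1} = (x_i − a_i)/13, with x_0 = x:
  x_0 = 20/21;  a_0 = 9;  x_1 = (x_0 − 9)/13 = -13/21
  x_1 = -13/21;  a_1 = 0;  x_2 = (x_1 − 0)/13 = -1/21
  x_2 = -1/21;  a_2 = 8;  x_3 = (x_2 − 8)/13 = -13/21
  x_3 = -13/21;  a_3 = 0;  x_4 = (x_3 − 0)/13 = -1/21
  x_4 = -1/21;  a_4 = 8;  x_5 = (x_4 − 8)/13 = -13/21
  x_5 = -13/21;  a_5 = 0;  x_6 = (x_5 − 0)/13 = -1/21
Digits: (9, 0, 8, 0, 8, 0).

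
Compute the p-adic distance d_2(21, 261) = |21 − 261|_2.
d_2(21, 261) = 1/16

Step 1 — x − y = 21 − 261 = -240. Step 2 — v_2(-240) = 4 (factor: -240 = −(2^4 · 15); the sign does not affect v_p). Step 3 — |x − y|_2 = 2^{-4} = 1/16.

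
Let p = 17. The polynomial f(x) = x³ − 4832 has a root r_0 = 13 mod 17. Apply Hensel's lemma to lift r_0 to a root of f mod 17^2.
r_1 = 98 (mod 289)

Hensel: r_{i+1} = r_i − f(r_i)/f′(r_i) mod 17^{i+2}, where f′(x) = 3x². Iterate:
  r_0 = 13 (mod 17)
  r_1 = 98 (mod 289)
Final: r = 98 with f(r) ≡ 0 mod 17^2.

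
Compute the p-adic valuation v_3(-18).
v_3(-18) = 2

v_3(n) is the largest exponent k such that 3^k divides n. Factor out: -18 = -3^2 · 2. (Sign doesn't affect v_p.) So v_3(-18) = 2.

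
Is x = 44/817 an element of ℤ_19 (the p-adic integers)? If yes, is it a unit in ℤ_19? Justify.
x ∉ ℤ_19 (v_19(x) = -1 < 0)

ℤ_19 = {x ∈ ℚ_19 : v_19(x) ≥ 0} and ℤ_19^× = {x ∈ ℤ_19 : v_19(x) = 0}. Here v_19(44/817) = v_19(num) − v_19(den) = -1; compare against these criteria.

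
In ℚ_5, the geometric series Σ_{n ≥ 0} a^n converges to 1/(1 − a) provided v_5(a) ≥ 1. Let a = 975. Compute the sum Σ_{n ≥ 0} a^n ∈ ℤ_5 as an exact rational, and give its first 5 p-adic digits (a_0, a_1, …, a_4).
Σ a^n = 1/(1 − a) = -1/974;  first 5 digits = (1, 0, 4, 2, 2)

v_5(a) = 2 ≥ 1, so the series converges in ℤ_5 to 1/(1 − a) = 1/(1 − 975) = -1/974. Expand this rational in ℤ_5: compute digits iteratively via d_i = x_i mod 5, x_{i+1} = (x_i − d_i)/5. The first 5 digits are (1, 0, 4, 2, 2).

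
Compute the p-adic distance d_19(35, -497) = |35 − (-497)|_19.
d_19(35, -497) = 1/19

Step 1 — x − y = 35 − (-497) = 532. Step 2 — v_19(532) = 1 (factor: 532 = (19^1 · 28); the sign does not affect v_p). Step 3 — |x − y|_19 = 19^{-1} = 1/19.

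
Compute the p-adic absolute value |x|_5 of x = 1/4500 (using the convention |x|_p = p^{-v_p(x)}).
|1/4500|_5 = 125

Step 1 — compute v_5(x) by factoring powers of 5 out of the numerator and denominator: v_5(1/4500) = -3. Step 2 — apply |x|_p = p^{-v_p(x)} = 5^{3} = 125.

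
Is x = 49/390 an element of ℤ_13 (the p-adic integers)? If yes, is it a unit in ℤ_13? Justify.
x ∉ ℤ_13 (v_13(x) = -1 < 0)

ℤ_13 = {x ∈ ℚ_13 : v_13(x) ≥ 0} and ℤ_13^× = {x ∈ ℤ_13 : v_13(x) = 0}. Here v_13(49/390) = v_13(num) − v_13(den) = -1; compare against these criteria.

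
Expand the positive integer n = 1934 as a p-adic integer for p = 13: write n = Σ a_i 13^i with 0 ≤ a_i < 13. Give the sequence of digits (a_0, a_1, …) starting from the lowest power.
(a_0, a_1, …) = (10, 5, 11)

Repeated division by 13 gives the digits low-to-high: 1934 = 10 + 5·13^1 + 11·13^2. Digit sequence: (10, 5, 11).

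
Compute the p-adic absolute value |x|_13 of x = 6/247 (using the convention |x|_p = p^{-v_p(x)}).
|6/247|_13 = 13

Step 1 — compute v_13(x) by factoring powers of 13 out of the numerator and denominator: v_13(6/247) = -1. Step 2 — apply |x|_p = p^{-v_p(x)} = 13^{1} = 13.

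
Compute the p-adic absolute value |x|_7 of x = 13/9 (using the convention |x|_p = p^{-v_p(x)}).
|13/9|_7 = 1

Step 1 — compute v_7(x) by factoring powers of 7 out of the numerator and denominator: v_7(13/9) = 0. Step 2 — apply |x|_p = p^{-v_p(x)} = 7^{0} = 1.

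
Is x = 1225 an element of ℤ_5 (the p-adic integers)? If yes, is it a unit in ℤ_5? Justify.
x ∈ ℤ_5 but not a unit; v_5(x) = 2 > 0

ℤ_5 = {x ∈ ℚ_5 : v_5(x) ≥ 0} and ℤ_5^× = {x ∈ ℤ_5 : v_5(x) = 0}. Here v_5(1225) = v_5(num) − v_5(den) = 2; compare against these criteria.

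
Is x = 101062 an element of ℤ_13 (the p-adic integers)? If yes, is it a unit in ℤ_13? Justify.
x ∈ ℤ_13 but not a unit; v_13(x) = 3 > 0

ℤ_13 = {x ∈ ℚ_13 : v_13(x) ≥ 0} and ℤ_13^× = {x ∈ ℤ_13 : v_13(x) = 0}. Here v_13(101062) = v_13(num) − v_13(den) = 3; compare against these criteria.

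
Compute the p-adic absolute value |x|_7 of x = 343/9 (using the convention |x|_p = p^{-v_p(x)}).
|343/9|_7 = 1/343

Step 1 — compute v_7(x) by factoring powers of 7 out of the numerator and denominator: v_7(343/9) = 3. Step 2 — apply |x|_p = p^{-v_p(x)} = 7^{-3} = 1/343.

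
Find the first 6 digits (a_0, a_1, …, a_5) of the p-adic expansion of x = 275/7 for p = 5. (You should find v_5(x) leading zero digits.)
(a_0, …, a_5) = (0, 0, 3, 4, 2, 3)

v_5(275/7) = 2, so a_0 = ... = a_1 = 0. Factor out: x = 5^2 · u with u = 11/7 a unit in ℤ_5. Expand u iteratively via a_{v+i} = u_i mod 5, u_{i+1} = (u_i − a_{v+i})/5:
  u_0 = 11/7;  a_2 = 3;  u_1 = (u_0 − 3)/5 = -2/7
  u_1 = -2/7;  a_3 = 4;  u_2 = (u_1 − 4)/5 = -6/7
  u_2 = -6/7;  a_4 = 2;  u_3 = (u_2 − 2)/5 = -4/7
  u_3 = -4/7;  a_5 = 3;  u_4 = (u_3 − 3)/5 = -5/7
Digits: (0, 0, 3, 4, 2, 3).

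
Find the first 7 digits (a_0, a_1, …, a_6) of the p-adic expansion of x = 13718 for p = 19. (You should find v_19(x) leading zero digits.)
(a_0, …, a_6) = (0, 0, 0, 2, 0, 0, 0)

v_19(13718) = 3, so a_0 = ... = a_2 = 0. Factor out: x = 19^3 · u with u = 2 a unit in ℤ_19. Expand u iteratively via a_{v+i} = u_i mod 19, u_{i+1} = (u_i − a_{v+i})/19:
  u_0 = 2;  a_3 = 2;  u_1 = (u_0 − 2)/19 = 0
  u_1 = 0;  a_4 = 0;  u_2 = (u_1 − 0)/19 = 0
  u_2 = 0;  a_5 = 0;  u_3 = (u_2 − 0)/19 = 0
  u_3 = 0;  a_6 = 0;  u_4 = (u_3 − 0)/19 = 0
Digits: (0, 0, 0, 2, 0, 0, 0).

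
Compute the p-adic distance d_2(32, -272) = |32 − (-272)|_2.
d_2(32, -272) = 1/16

Step 1 — x − y = 32 − (-272) = 304. Step 2 — v_2(304) = 4 (factor: 304 = (2^4 · 19); the sign does not affect v_p). Step 3 — |x − y|_2 = 2^{-4} = 1/16.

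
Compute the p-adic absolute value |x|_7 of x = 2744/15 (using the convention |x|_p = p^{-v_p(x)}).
|2744/15|_7 = 1/343

Step 1 — compute v_7(x) by factoring powers of 7 out of the numerator and denominator: v_7(2744/15) = 3. Step 2 — apply |x|_p = p^{-v_p(x)} = 7^{-3} = 1/343.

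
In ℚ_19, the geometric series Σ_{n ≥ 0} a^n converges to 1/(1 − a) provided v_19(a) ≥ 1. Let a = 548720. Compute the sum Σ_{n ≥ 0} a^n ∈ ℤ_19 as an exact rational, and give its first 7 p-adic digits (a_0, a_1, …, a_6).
Σ a^n = 1/(1 − a) = -1/548719;  first 7 digits = (1, 0, 0, 4, 4, 0, 16)

v_19(a) = 3 ≥ 1, so the series converges in ℤ_19 to 1/(1 − a) = 1/(1 − 548720) = -1/548719. Expand this rational in ℤ_19: compute digits iteratively via d_i = x_i mod 19, x_{i+1} = (x_i − d_i)/19. The first 7 digits are (1, 0, 0, 4, 4, 0, 16).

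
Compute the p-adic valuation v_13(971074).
v_13(971074) = 4

v_13(n) is the largest exponent k such that 13^k divides n. Factor out: 971074 = 13^4 · 34. (Sign doesn't affect v_p.) So v_13(971074) = 4.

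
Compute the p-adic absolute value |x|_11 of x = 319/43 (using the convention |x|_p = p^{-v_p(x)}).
|319/43|_11 = 1/11

Step 1 — compute v_11(x) by factoring powers of 11 out of the numerator and denominator: v_11(319/43) = 1. Step 2 — apply |x|_p = p^{-v_p(x)} = 11^{-1} = 1/11.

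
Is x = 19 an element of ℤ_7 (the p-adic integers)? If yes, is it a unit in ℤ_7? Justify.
x ∈ ℤ_7^× (unit); v_7(x) = 0

ℤ_7 = {x ∈ ℚ_7 : v_7(x) ≥ 0} and ℤ_7^× = {x ∈ ℤ_7 : v_7(x) = 0}. Here v_7(19) = v_7(num) − v_7(den) = 0; compare against these criteria.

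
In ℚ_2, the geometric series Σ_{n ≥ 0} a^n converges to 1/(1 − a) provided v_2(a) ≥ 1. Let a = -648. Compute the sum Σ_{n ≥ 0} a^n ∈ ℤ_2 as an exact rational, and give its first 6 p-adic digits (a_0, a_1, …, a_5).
Σ a^n = 1/(1 − a) = 1/649;  first 6 digits = (1, 0, 0, 1, 1, 1)

v_2(a) = 3 ≥ 1, so the series converges in ℤ_2 to 1/(1 − a) = 1/(1 − (-648)) = 1/649. Expand this rational in ℤ_2: compute digits iteratively via d_i = x_i mod 2, x_{i+1} = (x_i − d_i)/2. The first 6 digits are (1, 0, 0, 1, 1, 1).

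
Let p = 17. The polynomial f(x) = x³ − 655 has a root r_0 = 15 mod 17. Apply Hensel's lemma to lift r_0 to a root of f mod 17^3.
r_2 = 1426 (mod 4913)

Hensel: r_{i+1} = r_i − f(r_i)/f′(r_i) mod 17^{i+2}, where f′(x) = 3x². Iterate:
  r_0 = 15 (mod 17)
  r_1 = 270 (mod 289)
  r_2 = 1426 (mod 4913)
Final: r = 1426 with f(r) ≡ 0 mod 17^3.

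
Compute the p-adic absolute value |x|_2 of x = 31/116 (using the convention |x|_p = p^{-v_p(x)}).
|31/116|_2 = 4

Step 1 — compute v_2(x) by factoring powers of 2 out of the numerator and denominator: v_2(31/116) = -2. Step 2 — apply |x|_p = p^{-v_p(x)} = 2^{2} = 4.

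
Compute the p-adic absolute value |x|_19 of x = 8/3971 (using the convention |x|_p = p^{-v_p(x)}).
|8/3971|_19 = 361

Step 1 — compute v_19(x) by factoring powers of 19 out of the numerator and denominator: v_19(8/3971) = -2. Step 2 — apply |x|_p = p^{-v_p(x)} = 19^{2} = 361.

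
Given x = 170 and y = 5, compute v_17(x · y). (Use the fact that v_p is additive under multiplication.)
v_17(850) = 1

v_p(x) = 1 (factor: 170 = 17^1 · 10); v_p(y) = 0 (factor: 5 = 17^0 · 5). Additivity: v_p(xy) = v_p(x) + v_p(y) = 1 + 0 = 1. (Direct check: xy = 850 = 17^1 · (50).)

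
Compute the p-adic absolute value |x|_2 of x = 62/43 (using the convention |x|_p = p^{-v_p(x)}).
|62/43|_2 = 1/2

Step 1 — compute v_2(x) by factoring powers of 2 out of the numerator and denominator: v_2(62/43) = 1. Step 2 — apply |x|_p = p^{-v_p(x)} = 2^{-1} = 1/2.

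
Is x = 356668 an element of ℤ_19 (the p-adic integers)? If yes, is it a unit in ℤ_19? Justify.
x ∈ ℤ_19 but not a unit; v_19(x) = 3 > 0

ℤ_19 = {x ∈ ℚ_19 : v_19(x) ≥ 0} and ℤ_19^× = {x ∈ ℤ_19 : v_19(x) = 0}. Here v_19(356668) = v_19(num) − v_19(den) = 3; compare against these criteria.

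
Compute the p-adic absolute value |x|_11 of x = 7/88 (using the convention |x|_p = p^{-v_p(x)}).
|7/88|_11 = 11

Step 1 — compute v_11(x) by factoring powers of 11 out of the numerator and denominator: v_11(7/88) = -1. Step 2 — apply |x|_p = p^{-v_p(x)} = 11^{1} = 11.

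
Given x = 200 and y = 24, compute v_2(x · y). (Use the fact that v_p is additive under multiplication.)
v_2(4800) = 6

v_p(x) = 3 (factor: 200 = 2^3 · 25); v_p(y) = 3 (factor: 24 = 2^3 · 3). Additivity: v_p(xy) = v_p(x) + v_p(y) = 3 + 3 = 6. (Direct check: xy = 4800 = 2^6 · (75).)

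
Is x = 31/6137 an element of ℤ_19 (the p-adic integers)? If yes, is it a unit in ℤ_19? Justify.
x ∉ ℤ_19 (v_19(x) = -2 < 0)

ℤ_19 = {x ∈ ℚ_19 : v_19(x) ≥ 0} and ℤ_19^× = {x ∈ ℤ_19 : v_19(x) = 0}. Here v_19(31/6137) = v_19(num) − v_19(den) = -2; compare against these criteria.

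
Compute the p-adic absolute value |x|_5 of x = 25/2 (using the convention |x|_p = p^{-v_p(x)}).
|25/2|_5 = 1/25

Step 1 — compute v_5(x) by factoring powers of 5 out of the numerator and denominator: v_5(25/2) = 2. Step 2 — apply |x|_p = p^{-v_p(x)} = 5^{-2} = 1/25.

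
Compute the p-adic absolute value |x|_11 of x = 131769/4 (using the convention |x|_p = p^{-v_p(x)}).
|131769/4|_11 = 1/14641

Step 1 — compute v_11(x) by factoring powers of 11 out of the numerator and denominator: v_11(131769/4) = 4. Step 2 — apply |x|_p = p^{-v_p(x)} = 11^{-4} = 1/14641.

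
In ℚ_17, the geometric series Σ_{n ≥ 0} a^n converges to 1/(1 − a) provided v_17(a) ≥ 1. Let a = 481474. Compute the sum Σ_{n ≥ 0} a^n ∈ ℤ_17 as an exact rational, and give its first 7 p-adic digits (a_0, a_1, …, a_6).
Σ a^n = 1/(1 − a) = -1/481473;  first 7 digits = (1, 0, 0, 13, 5, 0, 16)

v_17(a) = 3 ≥ 1, so the series converges in ℤ_17 to 1/(1 − a) = 1/(1 − 481474) = -1/481473. Expand this rational in ℤ_17: compute digits iteratively via d_i = x_i mod 17, x_{i+1} = (x_i − d_i)/17. The first 7 digits are (1, 0, 0, 13, 5, 0, 16).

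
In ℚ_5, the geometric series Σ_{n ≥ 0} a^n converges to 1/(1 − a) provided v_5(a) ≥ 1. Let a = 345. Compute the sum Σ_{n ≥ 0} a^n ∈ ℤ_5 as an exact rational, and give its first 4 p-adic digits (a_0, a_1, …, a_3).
Σ a^n = 1/(1 − a) = -1/344;  first 4 digits = (1, 4, 4, 3)

v_5(a) = 1 ≥ 1, so the series converges in ℤ_5 to 1/(1 − a) = 1/(1 − 345) = -1/344. Expand this rational in ℤ_5: compute digits iteratively via d_i = x_i mod 5, x_{i+1} = (x_i − d_i)/5. The first 4 digits are (1, 4, 4, 3).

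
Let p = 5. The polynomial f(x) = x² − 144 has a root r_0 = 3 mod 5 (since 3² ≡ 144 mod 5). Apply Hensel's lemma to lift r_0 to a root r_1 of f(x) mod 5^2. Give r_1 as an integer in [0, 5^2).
r_1 = 13 (mod 25)

Hensel's recurrence: r_{i+1} = r_i − f(r_i)·(f′(r_i))^{-1} mod 5^{i+2}, with f′(x) = 2x. Iterate:
  r_0 = 3 (mod 5)
  r_1 = 13 (mod 25)
Final: r_1 = 13, and one checks f(r_1) ≡ 0 mod 5^2.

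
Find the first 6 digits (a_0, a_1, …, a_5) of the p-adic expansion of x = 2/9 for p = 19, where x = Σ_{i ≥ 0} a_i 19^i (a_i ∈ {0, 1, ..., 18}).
(a_0, …, a_5) = (15, 14, 14, 14, 14, 14)

v_19(2/9) = 0 (numerator and denominator both coprime to 19), so x ∈ ℤ_19^×. Compute digits iteratively via a_i = x_i mod 19, x_{i+1} = (x_i − a_i)/19, with x_0 = x:
  x_0 = 2/9;  a_0 = 15;  x_1 = (x_0 − 15)/19 = -7/9
  x_1 = -7/9;  a_1 = 14;  x_2 = (x_1 − 14)/19 = -7/9
  x_2 = -7/9;  a_2 = 14;  x_3 = (x_2 − 14)/19 = -7/9
  x_3 = -7/9;  a_3 = 14;  x_4 = (x_3 − 14)/19 = -7/9
  x_4 = -7/9;  a_4 = 14;  x_5 = (x_4 − 14)/19 = -7/9
  x_5 = -7/9;  a_5 = 14;  x_6 = (x_5 − 14)/19 = -7/9
Digits: (15, 14, 14, 14, 14, 14).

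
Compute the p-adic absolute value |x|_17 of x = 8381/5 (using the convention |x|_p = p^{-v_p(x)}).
|8381/5|_17 = 1/289

Step 1 — compute v_17(x) by factoring powers of 17 out of the numerator and denominator: v_17(8381/5) = 2. Step 2 — apply |x|_p = p^{-v_p(x)} = 17^{-2} = 1/289.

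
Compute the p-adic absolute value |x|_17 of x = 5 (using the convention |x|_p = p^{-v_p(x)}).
|5|_17 = 1

Step 1 — compute v_17(x) by factoring powers of 17 out of the numerator and denominator: v_17(5) = 0. Step 2 — apply |x|_p = p^{-v_p(x)} = 17^{0} = 1.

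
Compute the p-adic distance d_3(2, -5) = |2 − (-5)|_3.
d_3(2, -5) = 1

Step 1 — x − y = 2 − (-5) = 7. Step 2 — v_3(7) = 0 (factor: 7 = (3^0 · 7); the sign does not affect v_p). Step 3 — |x − y|_3 = 3^{0} = 1.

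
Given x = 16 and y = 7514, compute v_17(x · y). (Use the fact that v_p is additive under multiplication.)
v_17(120224) = 2

v_p(x) = 0 (factor: 16 = 17^0 · 16); v_p(y) = 2 (factor: 7514 = 17^2 · 26). Additivity: v_p(xy) = v_p(x) + v_p(y) = 0 + 2 = 2. (Direct check: xy = 120224 = 17^2 · (416).)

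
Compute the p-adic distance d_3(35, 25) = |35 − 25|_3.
d_3(35, 25) = 1

Step 1 — x − y = 35 − 25 = 10. Step 2 — v_3(10) = 0 (factor: 10 = (3^0 · 10); the sign does not affect v_p). Step 3 — |x − y|_3 = 3^{0} = 1.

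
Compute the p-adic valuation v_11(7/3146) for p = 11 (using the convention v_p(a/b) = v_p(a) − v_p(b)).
v_11(7/3146) = -2

Factor powers of 11 from the numerator and denominator of the reduced fraction: 7 = 11^0 · 7 and 3146 = 11^2 · 26. Apply v_p(a/b) = v_p(a) − v_p(b): v_11(7/3146) = 0 − 2 = -2.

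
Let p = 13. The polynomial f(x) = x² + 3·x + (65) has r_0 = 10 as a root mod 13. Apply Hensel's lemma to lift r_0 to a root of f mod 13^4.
r_3 = 9370 (mod 28561)

Hensel: r_{i+1} = r_i − f(r_i)·(f′(r_i))^{-1} mod 13^{i+2}, f′(x) = 2x + 3. Iterate:
  r_0 = 10 (mod 13)
  r_1 = 75 (mod 169)
  r_2 = 582 (mod 2197)
  r_3 = 9370 (mod 28561)
Final: r = 9370 satisfies f(r) ≡ 0 mod 13^4.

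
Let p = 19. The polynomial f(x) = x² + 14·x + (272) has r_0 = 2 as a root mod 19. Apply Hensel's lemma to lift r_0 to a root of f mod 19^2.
r_1 = 306 (mod 361)

Hensel: r_{i+1} = r_i − f(r_i)·(f′(r_i))^{-1} mod 19^{i+2}, f′(x) = 2x + 14. Iterate:
  r_0 = 2 (mod 19)
  r_1 = 306 (mod 361)
Final: r = 306 satisfies f(r) ≡ 0 mod 19^2.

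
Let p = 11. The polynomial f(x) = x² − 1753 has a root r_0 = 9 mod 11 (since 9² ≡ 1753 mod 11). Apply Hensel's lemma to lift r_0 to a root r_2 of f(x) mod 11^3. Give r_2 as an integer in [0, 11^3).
r_2 = 1043 (mod 1331)

Hensel's recurrence: r_{i+1} = r_i − f(r_i)·(f′(r_i))^{-1} mod 11^{i+2}, with f′(x) = 2x. Iterate:
  r_0 = 9 (mod 11)
  r_1 = 75 (mod 121)
  r_2 = 1043 (mod 1331)
Final: r_2 = 1043, and one checks f(r_2) ≡ 0 mod 11^3.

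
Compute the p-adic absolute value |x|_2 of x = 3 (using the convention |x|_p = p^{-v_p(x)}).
|3|_2 = 1

Step 1 — compute v_2(x) by factoring powers of 2 out of the numerator and denominator: v_2(3) = 0. Step 2 — apply |x|_p = p^{-v_p(x)} = 2^{0} = 1.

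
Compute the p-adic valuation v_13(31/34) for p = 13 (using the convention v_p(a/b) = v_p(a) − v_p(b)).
v_13(31/34) = 0

Factor powers of 13 from the numerator and denominator of the reduced fraction: 31 = 13^0 · 31 and 34 = 13^0 · 34. Apply v_p(a/b) = v_p(a) − v_p(b): v_13(31/34) = 0 − 0 = 0.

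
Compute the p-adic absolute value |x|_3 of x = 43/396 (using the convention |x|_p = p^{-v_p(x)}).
|43/396|_3 = 9

Step 1 — compute v_3(x) by factoring powers of 3 out of the numerator and denominator: v_3(43/396) = -2. Step 2 — apply |x|_p = p^{-v_p(x)} = 3^{2} = 9.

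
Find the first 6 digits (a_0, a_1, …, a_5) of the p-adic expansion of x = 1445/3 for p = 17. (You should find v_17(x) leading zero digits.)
(a_0, …, a_5) = (0, 0, 13, 5, 11, 5)

v_17(1445/3) = 2, so a_0 = ... = a_1 = 0. Factor out: x = 17^2 · u with u = 5/3 a unit in ℤ_17. Expand u iteratively via a_{v+i} = u_i mod 17, u_{i+1} = (u_i − a_{v+i})/17:
  u_0 = 5/3;  a_2 = 13;  u_1 = (u_0 − 13)/17 = -2/3
  u_1 = -2/3;  a_3 = 5;  u_2 = (u_1 − 5)/17 = -1/3
  u_2 = -1/3;  a_4 = 11;  u_3 = (u_2 − 11)/17 = -2/3
  u_3 = -2/3;  a_5 = 5;  u_4 = (u_3 − 5)/17 = -1/3
Digits: (0, 0, 13, 5, 11, 5).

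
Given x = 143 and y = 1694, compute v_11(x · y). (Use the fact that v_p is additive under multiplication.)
v_11(242242) = 3

v_p(x) = 1 (factor: 143 = 11^1 · 13); v_p(y) = 2 (factor: 1694 = 11^2 · 14). Additivity: v_p(xy) = v_p(x) + v_p(y) = 1 + 2 = 3. (Direct check: xy = 242242 = 11^3 · (182).)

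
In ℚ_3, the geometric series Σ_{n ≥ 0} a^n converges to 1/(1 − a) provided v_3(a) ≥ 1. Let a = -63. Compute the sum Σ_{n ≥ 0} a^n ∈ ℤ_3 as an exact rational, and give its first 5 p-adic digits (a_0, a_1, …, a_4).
Σ a^n = 1/(1 − a) = 1/64;  first 5 digits = (1, 0, 2, 0, 0)

v_3(a) = 2 ≥ 1, so the series converges in ℤ_3 to 1/(1 − a) = 1/(1 − (-63)) = 1/64. Expand this rational in ℤ_3: compute digits iteratively via d_i = x_i mod 3, x_{i+1} = (x_i − d_i)/3. The first 5 digits are (1, 0, 2, 0, 0).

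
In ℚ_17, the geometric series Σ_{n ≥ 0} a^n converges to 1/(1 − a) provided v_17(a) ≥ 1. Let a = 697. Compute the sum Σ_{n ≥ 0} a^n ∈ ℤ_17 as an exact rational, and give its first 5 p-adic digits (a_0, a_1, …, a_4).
Σ a^n = 1/(1 − a) = -1/696;  first 5 digits = (1, 7, 0, 0, 1)

v_17(a) = 1 ≥ 1, so the series converges in ℤ_17 to 1/(1 − a) = 1/(1 − 697) = -1/696. Expand this rational in ℤ_17: compute digits iteratively via d_i = x_i mod 17, x_{i+1} = (x_i − d_i)/17. The first 5 digits are (1, 7, 0, 0, 1).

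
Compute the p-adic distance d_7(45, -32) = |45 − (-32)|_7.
d_7(45, -32) = 1/7

Step 1 — x − y = 45 − (-32) = 77. Step 2 — v_7(77) = 1 (factor: 77 = (7^1 · 11); the sign does not affect v_p). Step 3 — |x − y|_7 = 7^{-1} = 1/7.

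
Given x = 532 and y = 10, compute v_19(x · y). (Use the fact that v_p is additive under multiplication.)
v_19(5320) = 1

v_p(x) = 1 (factor: 532 = 19^1 · 28); v_p(y) = 0 (factor: 10 = 19^0 · 10). Additivity: v_p(xy) = v_p(x) + v_p(y) = 1 + 0 = 1. (Direct check: xy = 5320 = 19^1 · (280).)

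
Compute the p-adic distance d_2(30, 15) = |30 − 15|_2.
d_2(30, 15) = 1

Step 1 — x − y = 30 − 15 = 15. Step 2 — v_2(15) = 0 (factor: 15 = (2^0 · 15); the sign does not affect v_p). Step 3 — |x − y|_2 = 2^{0} = 1.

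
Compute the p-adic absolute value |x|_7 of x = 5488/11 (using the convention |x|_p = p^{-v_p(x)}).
|5488/11|_7 = 1/343

Step 1 — compute v_7(x) by factoring powers of 7 out of the numerator and denominator: v_7(5488/11) = 3. Step 2 — apply |x|_p = p^{-v_p(x)} = 7^{-3} = 1/343.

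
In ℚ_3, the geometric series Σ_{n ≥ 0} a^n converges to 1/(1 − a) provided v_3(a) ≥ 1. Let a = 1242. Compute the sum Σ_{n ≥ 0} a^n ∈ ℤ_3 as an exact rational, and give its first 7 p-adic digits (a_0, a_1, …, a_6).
Σ a^n = 1/(1 − a) = -1/1241;  first 7 digits = (1, 0, 0, 1, 0, 2, 2)

v_3(a) = 3 ≥ 1, so the series converges in ℤ_3 to 1/(1 − a) = 1/(1 − 1242) = -1/1241. Expand this rational in ℤ_3: compute digits iteratively via d_i = x_i mod 3, x_{i+1} = (x_i − d_i)/3. The first 7 digits are (1, 0, 0, 1, 0, 2, 2).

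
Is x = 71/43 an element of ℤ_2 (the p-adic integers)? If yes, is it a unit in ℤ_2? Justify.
x ∈ ℤ_2^× (unit); v_2(x) = 0

ℤ_2 = {x ∈ ℚ_2 : v_2(x) ≥ 0} and ℤ_2^× = {x ∈ ℤ_2 : v_2(x) = 0}. Here v_2(71/43) = v_2(num) − v_2(den) = 0; compare against these criteria.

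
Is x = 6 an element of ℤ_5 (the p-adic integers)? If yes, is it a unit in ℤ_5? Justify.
x ∈ ℤ_5^× (unit); v_5(x) = 0

ℤ_5 = {x ∈ ℚ_5 : v_5(x) ≥ 0} and ℤ_5^× = {x ∈ ℤ_5 : v_5(x) = 0}. Here v_5(6) = v_5(num) − v_5(den) = 0; compare against these criteria.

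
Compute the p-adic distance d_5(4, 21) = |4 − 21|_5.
d_5(4, 21) = 1

Step 1 — x − y = 4 − 21 = -17. Step 2 — v_5(-17) = 0 (factor: -17 = −(5^0 · 17); the sign does not affect v_p). Step 3 — |x − y|_5 = 5^{0} = 1.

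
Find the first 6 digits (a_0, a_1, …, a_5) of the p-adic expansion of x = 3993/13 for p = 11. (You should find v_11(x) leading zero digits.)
(a_0, …, a_5) = (0, 0, 0, 7, 7, 1)

v_11(3993/13) = 3, so a_0 = ... = a_2 = 0. Factor out: x = 11^3 · u with u = 3/13 a unit in ℤ_11. Expand u iteratively via a_{v+i} = u_i mod 11, u_{i+1} = (u_i − a_{v+i})/11:
  u_0 = 3/13;  a_3 = 7;  u_1 = (u_0 − 7)/11 = -8/13
  u_1 = -8/13;  a_4 = 7;  u_2 = (u_1 − 7)/11 = -9/13
  u_2 = -9/13;  a_5 = 1;  u_3 = (u_2 − 1)/11 = -2/13
Digits: (0, 0, 0, 7, 7, 1).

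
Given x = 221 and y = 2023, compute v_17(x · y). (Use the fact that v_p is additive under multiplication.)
v_17(447083) = 3

v_p(x) = 1 (factor: 221 = 17^1 · 13); v_p(y) = 2 (factor: 2023 = 17^2 · 7). Additivity: v_p(xy) = v_p(x) + v_p(y) = 1 + 2 = 3. (Direct check: xy = 447083 = 17^3 · (91).)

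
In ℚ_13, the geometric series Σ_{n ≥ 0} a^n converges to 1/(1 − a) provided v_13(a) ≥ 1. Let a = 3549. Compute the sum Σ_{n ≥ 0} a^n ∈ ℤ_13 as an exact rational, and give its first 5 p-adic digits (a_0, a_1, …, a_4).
Σ a^n = 1/(1 − a) = -1/3548;  first 5 digits = (1, 0, 8, 1, 12)

v_13(a) = 2 ≥ 1, so the series converges in ℤ_13 to 1/(1 − a) = 1/(1 − 3549) = -1/3548. Expand this rational in ℤ_13: compute digits iteratively via d_i = x_i mod 13, x_{i+1} = (x_i − d_i)/13. The first 5 digits are (1, 0, 8, 1, 12).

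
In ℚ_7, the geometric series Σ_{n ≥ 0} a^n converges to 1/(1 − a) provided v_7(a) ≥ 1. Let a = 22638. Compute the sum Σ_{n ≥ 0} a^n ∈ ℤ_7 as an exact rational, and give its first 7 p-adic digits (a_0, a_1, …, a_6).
Σ a^n = 1/(1 − a) = -1/22637;  first 7 digits = (1, 0, 0, 3, 2, 1, 2)

v_7(a) = 3 ≥ 1, so the series converges in ℤ_7 to 1/(1 − a) = 1/(1 − 22638) = -1/22637. Expand this rational in ℤ_7: compute digits iteratively via d_i = x_i mod 7, x_{i+1} = (x_i − d_i)/7. The first 7 digits are (1, 0, 0, 3, 2, 1, 2).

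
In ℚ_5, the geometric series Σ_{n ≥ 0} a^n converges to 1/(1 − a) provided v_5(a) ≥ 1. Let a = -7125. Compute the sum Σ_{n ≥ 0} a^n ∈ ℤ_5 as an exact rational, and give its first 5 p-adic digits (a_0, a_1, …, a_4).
Σ a^n = 1/(1 − a) = 1/7126;  first 5 digits = (1, 0, 0, 3, 3)

v_5(a) = 3 ≥ 1, so the series converges in ℤ_5 to 1/(1 − a) = 1/(1 − (-7125)) = 1/7126. Expand this rational in ℤ_5: compute digits iteratively via d_i = x_i mod 5, x_{i+1} = (x_i − d_i)/5. The first 5 digits are (1, 0, 0, 3, 3).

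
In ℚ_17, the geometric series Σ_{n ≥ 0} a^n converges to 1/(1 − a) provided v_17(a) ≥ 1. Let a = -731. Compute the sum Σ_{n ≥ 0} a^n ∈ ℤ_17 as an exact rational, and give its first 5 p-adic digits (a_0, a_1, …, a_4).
Σ a^n = 1/(1 − a) = 1/732;  first 5 digits = (1, 8, 10, 8, 3)

v_17(a) = 1 ≥ 1, so the series converges in ℤ_17 to 1/(1 − a) = 1/(1 − (-731)) = 1/732. Expand this rational in ℤ_17: compute digits iteratively via d_i = x_i mod 17, x_{i+1} = (x_i − d_i)/17. The first 5 digits are (1, 8, 10, 8, 3).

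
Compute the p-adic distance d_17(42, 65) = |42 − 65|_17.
d_17(42, 65) = 1

Step 1 — x − y = 42 − 65 = -23. Step 2 — v_17(-23) = 0 (factor: -23 = −(17^0 · 23); the sign does not affect v_p). Step 3 — |x − y|_17 = 17^{0} = 1.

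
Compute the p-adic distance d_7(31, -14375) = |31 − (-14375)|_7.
d_7(31, -14375) = 1/2401

Step 1 — x − y = 31 − (-14375) = 14406. Step 2 — v_7(14406) = 4 (factor: 14406 = (7^4 · 6); the sign does not affect v_p). Step 3 — |x − y|_7 = 7^{-4} = 1/2401.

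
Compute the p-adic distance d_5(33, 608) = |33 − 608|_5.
d_5(33, 608) = 1/25

Step 1 — x − y = 33 − 608 = -575. Step 2 — v_5(-575) = 2 (factor: -575 = −(5^2 · 23); the sign does not affect v_p). Step 3 — |x − y|_5 = 5^{-2} = 1/25.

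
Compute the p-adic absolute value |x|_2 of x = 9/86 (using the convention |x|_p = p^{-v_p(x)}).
|9/86|_2 = 2

Step 1 — compute v_2(x) by factoring powers of 2 out of the numerator and denominator: v_2(9/86) = -1. Step 2 — apply |x|_p = p^{-v_p(x)} = 2^{1} = 2.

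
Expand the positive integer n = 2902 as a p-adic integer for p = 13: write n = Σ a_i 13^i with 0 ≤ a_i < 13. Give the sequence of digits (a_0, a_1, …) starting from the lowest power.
(a_0, a_1, …) = (3, 2, 4, 1)

Repeated division by 13 gives the digits low-to-high: 2902 = 3 + 2·13^1 + 4·13^2 + 1·13^3. Digit sequence: (3, 2, 4, 1).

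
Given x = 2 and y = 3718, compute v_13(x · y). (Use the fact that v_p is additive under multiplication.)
v_13(7436) = 2

v_p(x) = 0 (factor: 2 = 13^0 · 2); v_p(y) = 2 (factor: 3718 = 13^2 · 22). Additivity: v_p(xy) = v_p(x) + v_p(y) = 0 + 2 = 2. (Direct check: xy = 7436 = 13^2 · (44).)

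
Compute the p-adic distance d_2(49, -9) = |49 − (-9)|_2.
d_2(49, -9) = 1/2

Step 1 — x − y = 49 − (-9) = 58. Step 2 — v_2(58) = 1 (factor: 58 = (2^1 · 29); the sign does not affect v_p). Step 3 — |x − y|_2 = 2^{-1} = 1/2.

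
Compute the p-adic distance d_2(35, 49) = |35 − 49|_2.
d_2(35, 49) = 1/2

Step 1 — x − y = 35 − 49 = -14. Step 2 — v_2(-14) = 1 (factor: -14 = −(2^1 · 7); the sign does not affect v_p). Step 3 — |x − y|_2 = 2^{-1} = 1/2.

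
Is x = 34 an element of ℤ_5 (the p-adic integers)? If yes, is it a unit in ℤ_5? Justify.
x ∈ ℤ_5^× (unit); v_5(x) = 0

ℤ_5 = {x ∈ ℚ_5 : v_5(x) ≥ 0} and ℤ_5^× = {x ∈ ℤ_5 : v_5(x) = 0}. Here v_5(34) = v_5(num) − v_5(den) = 0; compare against these criteria.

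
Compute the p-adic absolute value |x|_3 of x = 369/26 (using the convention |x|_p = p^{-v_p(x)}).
|369/26|_3 = 1/9

Step 1 — compute v_3(x) by factoring powers of 3 out of the numerator and denominator: v_3(369/26) = 2. Step 2 — apply |x|_p = p^{-v_p(x)} = 3^{-2} = 1/9.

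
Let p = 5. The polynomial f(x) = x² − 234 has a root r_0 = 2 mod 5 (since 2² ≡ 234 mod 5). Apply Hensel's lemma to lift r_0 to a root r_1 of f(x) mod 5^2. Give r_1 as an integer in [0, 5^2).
r_1 = 22 (mod 25)

Hensel's recurrence: r_{i+1} = r_i − f(r_i)·(f′(r_i))^{-1} mod 5^{i+2}, with f′(x) = 2x. Iterate:
  r_0 = 2 (mod 5)
  r_1 = 22 (mod 25)
Final: r_1 = 22, and one checks f(r_1) ≡ 0 mod 5^2.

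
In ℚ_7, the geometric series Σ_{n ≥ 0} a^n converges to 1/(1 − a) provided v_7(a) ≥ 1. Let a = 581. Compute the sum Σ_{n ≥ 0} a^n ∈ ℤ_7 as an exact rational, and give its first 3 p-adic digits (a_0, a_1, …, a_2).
Σ a^n = 1/(1 − a) = -1/580;  first 3 digits = (1, 6, 5)

v_7(a) = 1 ≥ 1, so the series converges in ℤ_7 to 1/(1 − a) = 1/(1 − 581) = -1/580. Expand this rational in ℤ_7: compute digits iteratively via d_i = x_i mod 7, x_{i+1} = (x_i − d_i)/7. The first 3 digits are (1, 6, 5).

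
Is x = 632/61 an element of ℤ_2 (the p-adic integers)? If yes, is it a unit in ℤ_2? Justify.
x ∈ ℤ_2 but not a unit; v_2(x) = 3 > 0

ℤ_2 = {x ∈ ℚ_2 : v_2(x) ≥ 0} and ℤ_2^× = {x ∈ ℤ_2 : v_2(x) = 0}. Here v_2(632/61) = v_2(num) − v_2(den) = 3; compare against these criteria.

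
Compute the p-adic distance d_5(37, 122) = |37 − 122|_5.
d_5(37, 122) = 1/5

Step 1 — x − y = 37 − 122 = -85. Step 2 — v_5(-85) = 1 (factor: -85 = −(5^1 · 17); the sign does not affect v_p). Step 3 — |x − y|_5 = 5^{-1} = 1/5.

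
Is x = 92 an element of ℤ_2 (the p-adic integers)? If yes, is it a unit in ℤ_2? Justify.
x ∈ ℤ_2 but not a unit; v_2(x) = 2 > 0

ℤ_2 = {x ∈ ℚ_2 : v_2(x) ≥ 0} and ℤ_2^× = {x ∈ ℤ_2 : v_2(x) = 0}. Here v_2(92) = v_2(num) − v_2(den) = 2; compare against these criteria.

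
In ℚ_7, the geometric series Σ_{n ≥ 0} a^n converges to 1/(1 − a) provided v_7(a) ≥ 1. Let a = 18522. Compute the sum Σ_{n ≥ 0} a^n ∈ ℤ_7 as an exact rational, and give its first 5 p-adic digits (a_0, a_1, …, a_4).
Σ a^n = 1/(1 − a) = -1/18521;  first 5 digits = (1, 0, 0, 5, 0)

v_7(a) = 3 ≥ 1, so the series converges in ℤ_7 to 1/(1 − a) = 1/(1 − 18522) = -1/18521. Expand this rational in ℤ_7: compute digits iteratively via d_i = x_i mod 7, x_{i+1} = (x_i − d_i)/7. The first 5 digits are (1, 0, 0, 5, 0).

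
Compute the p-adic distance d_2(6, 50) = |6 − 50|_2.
d_2(6, 50) = 1/4

Step 1 — x − y = 6 − 50 = -44. Step 2 — v_2(-44) = 2 (factor: -44 = −(2^2 · 11); the sign does not affect v_p). Step 3 — |x − y|_2 = 2^{-2} = 1/4.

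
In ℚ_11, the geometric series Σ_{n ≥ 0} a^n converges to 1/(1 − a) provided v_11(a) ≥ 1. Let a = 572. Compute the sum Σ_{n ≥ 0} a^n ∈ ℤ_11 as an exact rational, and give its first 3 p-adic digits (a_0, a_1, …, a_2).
Σ a^n = 1/(1 − a) = -1/571;  first 3 digits = (1, 8, 2)

v_11(a) = 1 ≥ 1, so the series converges in ℤ_11 to 1/(1 − a) = 1/(1 − 572) = -1/571. Expand this rational in ℤ_11: compute digits iteratively via d_i = x_i mod 11, x_{i+1} = (x_i − d_i)/11. The first 3 digits are (1, 8, 2).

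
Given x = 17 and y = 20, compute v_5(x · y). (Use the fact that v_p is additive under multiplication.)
v_5(340) = 1

v_p(x) = 0 (factor: 17 = 5^0 · 17); v_p(y) = 1 (factor: 20 = 5^1 · 4). Additivity: v_p(xy) = v_p(x) + v_p(y) = 0 + 1 = 1. (Direct check: xy = 340 = 5^1 · (68).)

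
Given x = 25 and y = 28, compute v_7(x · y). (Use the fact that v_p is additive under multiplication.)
v_7(700) = 1

v_p(x) = 0 (factor: 25 = 7^0 · 25); v_p(y) = 1 (factor: 28 = 7^1 · 4). Additivity: v_p(xy) = v_p(x) + v_p(y) = 0 + 1 = 1. (Direct check: xy = 700 = 7^1 · (100).)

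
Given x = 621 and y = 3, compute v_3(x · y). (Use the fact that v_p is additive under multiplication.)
v_3(1863) = 4

v_p(x) = 3 (factor: 621 = 3^3 · 23); v_p(y) = 1 (factor: 3 = 3^1 · 1). Additivity: v_p(xy) = v_p(x) + v_p(y) = 3 + 1 = 4. (Direct check: xy = 1863 = 3^4 · (23).)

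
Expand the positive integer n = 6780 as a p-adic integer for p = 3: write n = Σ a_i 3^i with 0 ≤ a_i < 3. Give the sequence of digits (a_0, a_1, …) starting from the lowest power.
(a_0, a_1, …) = (0, 1, 0, 2, 2, 0, 0, 0, 1)

Repeated division by 3 gives the digits low-to-high: 6780 = 1·3^1 + 2·3^3 + 2·3^4 + 1·3^8. Digit sequence: (0, 1, 0, 2, 2, 0, 0, 0, 1).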